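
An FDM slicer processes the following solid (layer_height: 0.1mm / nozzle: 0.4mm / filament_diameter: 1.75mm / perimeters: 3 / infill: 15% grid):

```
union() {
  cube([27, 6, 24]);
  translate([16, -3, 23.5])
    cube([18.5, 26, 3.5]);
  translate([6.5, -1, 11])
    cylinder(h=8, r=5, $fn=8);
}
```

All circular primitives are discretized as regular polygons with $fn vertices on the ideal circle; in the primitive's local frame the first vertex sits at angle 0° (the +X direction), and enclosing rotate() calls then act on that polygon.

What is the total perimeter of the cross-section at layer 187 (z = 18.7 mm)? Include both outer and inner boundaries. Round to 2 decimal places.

At z = 18.7 mm: the 27×6 cube contributes its full rectangle (perimeter 66.00 mm); the cube at (16, -3) is not intersected at this z (z outside [23.5, 27]); the r=5 cylinder at (6.5, -1) contributes a regular 8-gon of circumradius 5 (perimeter = 2·8·5.000·sin(180°/8) = 30.61 mm); Combining (union): the regions partially overlap (shared area 25.77 mm²), so the edge portions inside another operand are dropped and the merged outline is re-measured after clipping — boundary = 74.30 mm. Overall, the cross-section is a single solid region. Total boundary length (outer) = 74.30 mm.

74.30 mm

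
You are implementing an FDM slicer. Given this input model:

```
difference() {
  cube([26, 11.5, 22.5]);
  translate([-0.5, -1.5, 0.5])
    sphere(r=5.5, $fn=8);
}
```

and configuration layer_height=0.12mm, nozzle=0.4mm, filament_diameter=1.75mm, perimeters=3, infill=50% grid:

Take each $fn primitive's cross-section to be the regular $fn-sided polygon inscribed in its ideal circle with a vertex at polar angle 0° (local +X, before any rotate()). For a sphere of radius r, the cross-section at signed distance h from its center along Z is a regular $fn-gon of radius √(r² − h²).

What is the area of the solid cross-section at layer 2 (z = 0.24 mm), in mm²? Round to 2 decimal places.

287.38 mm²

At z = 0.24 mm: the cube (footprint 26×11.5) is included at this height (area 299.00 mm²); the r=5.5 sphere at (-0.5, -1.5) contributes a regular 8-gon of circumradius √(5.5²−0.26²) = 5.494 (area = (8/2)·5.494²·sin(360°/8) = 85.37 mm²); After the difference (first − rest): starting from the 26×11.5 cube (299.00 mm²), the r=5.5 sphere at (-0.5, -1.5) partially overlaps it — only the 11.62 mm² overlap (of its 85.37 mm²) is removed, clipping the outline — area = 287.38 mm². Overall, the cross-section is a single solid region. Net area = 287.38 mm².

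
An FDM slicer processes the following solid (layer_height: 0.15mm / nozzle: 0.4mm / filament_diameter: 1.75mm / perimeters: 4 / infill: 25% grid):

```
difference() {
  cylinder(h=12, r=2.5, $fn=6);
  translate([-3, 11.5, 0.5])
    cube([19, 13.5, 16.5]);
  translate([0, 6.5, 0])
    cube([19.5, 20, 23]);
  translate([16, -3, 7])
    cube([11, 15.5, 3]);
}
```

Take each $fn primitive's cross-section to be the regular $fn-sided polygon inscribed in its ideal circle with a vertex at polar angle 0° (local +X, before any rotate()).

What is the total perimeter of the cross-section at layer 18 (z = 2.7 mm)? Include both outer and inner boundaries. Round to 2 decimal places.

At z = 2.7 mm: the r=2.5 cylinder contributes a regular 6-gon of circumradius 2.5 (perimeter = 2·6·2.500·sin(180°/6) = 15.00 mm); the cube at (-3, 11.5) (footprint 19×13.5) is included at this height (perimeter 65.00 mm); the cube at (0, 6.5) is present — its section is the full 19.5×20 rectangle (perimeter 79.00 mm); the cube at (16, -3) is absent (z outside [7, 10]); After the difference (first − rest): starting from the r=2.5 cylinder, the 19×13.5 cube at (-3, 11.5) misses the remaining region (no effect); the 19.5×20 cube at (0, 6.5) misses the remaining region (no effect) — boundary = 15.00 mm. Overall, the cross-section is a single solid region. Total boundary length (outer) = 15.00 mm.

15.00 mm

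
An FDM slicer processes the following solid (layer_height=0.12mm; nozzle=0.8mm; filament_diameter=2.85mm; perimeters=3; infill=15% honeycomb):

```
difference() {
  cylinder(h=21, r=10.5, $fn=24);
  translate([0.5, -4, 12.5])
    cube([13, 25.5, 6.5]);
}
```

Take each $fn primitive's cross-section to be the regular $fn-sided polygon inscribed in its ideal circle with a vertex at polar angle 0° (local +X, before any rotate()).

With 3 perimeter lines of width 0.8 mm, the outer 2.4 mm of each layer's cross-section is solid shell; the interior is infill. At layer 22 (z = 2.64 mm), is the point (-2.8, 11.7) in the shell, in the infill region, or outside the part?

At z = 2.64 mm: the r=10.5 cylinder gives a regular 24-gon of circumradius 10.5 (constant along its height); the cube at (0.5, -4) does not reach this height (z outside [12.5, 19]); Subtracting the remaining from the first: none of the subtracted shapes is present at this height, so the r=10.5 cylinder is unchanged — 1 connected region. Overall, the cross-section is a single solid region. The nearest boundary edge runs (0.00, 10.50)→(-2.72, 10.14); distance from the point to it = 1.56 mm. The point is not inside any of the regions above, so it lies outside the cross-section (1.56 mm from the nearest boundary).

outside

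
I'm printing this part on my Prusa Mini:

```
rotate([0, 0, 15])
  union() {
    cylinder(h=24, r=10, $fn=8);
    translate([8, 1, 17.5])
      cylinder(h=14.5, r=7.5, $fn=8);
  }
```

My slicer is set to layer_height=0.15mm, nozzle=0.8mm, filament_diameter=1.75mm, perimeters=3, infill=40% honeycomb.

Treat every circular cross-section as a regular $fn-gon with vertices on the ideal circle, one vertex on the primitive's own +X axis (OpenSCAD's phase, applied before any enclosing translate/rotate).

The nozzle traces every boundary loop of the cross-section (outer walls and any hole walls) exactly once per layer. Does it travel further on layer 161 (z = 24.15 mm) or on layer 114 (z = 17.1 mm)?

layer 114 (z = 17.1 mm)

Layer 161 (z = 24.15): the cylinder is not intersected at this z (z outside [0, 24]); the r=7.5 cylinder at (8, 1) gives a regular 8-gon of circumradius 7.5 (constant along its height) (perimeter = 2·8·7.500·sin(180°/8) = 45.92 mm); Merging all regions: only the r=7.5 cylinder at (8, 1) is present, so the union is just that shape — boundary = 45.92 mm; (rotated 15° about Z; rotation is an isometry so areas/perimeters/island counts are preserved). So its perimeter = 45.92 mm. Layer 114 (z = 17.1): the cylinder: section is a regular 8-gon, circumradius r=10 (perimeter = 2·8·10.000·sin(180°/8) = 61.23 mm); the cylinder at (8, 1) does not reach this height (z outside [17.5, 32]); Taking the union: only the r=10 cylinder is present, so the union is just that shape — boundary = 61.23 mm; (whole slice rotated 15° about Z — lengths, areas and connectivity unchanged). So its perimeter = 61.23 mm. Layer 114 is larger (61.23 vs 45.92 mm).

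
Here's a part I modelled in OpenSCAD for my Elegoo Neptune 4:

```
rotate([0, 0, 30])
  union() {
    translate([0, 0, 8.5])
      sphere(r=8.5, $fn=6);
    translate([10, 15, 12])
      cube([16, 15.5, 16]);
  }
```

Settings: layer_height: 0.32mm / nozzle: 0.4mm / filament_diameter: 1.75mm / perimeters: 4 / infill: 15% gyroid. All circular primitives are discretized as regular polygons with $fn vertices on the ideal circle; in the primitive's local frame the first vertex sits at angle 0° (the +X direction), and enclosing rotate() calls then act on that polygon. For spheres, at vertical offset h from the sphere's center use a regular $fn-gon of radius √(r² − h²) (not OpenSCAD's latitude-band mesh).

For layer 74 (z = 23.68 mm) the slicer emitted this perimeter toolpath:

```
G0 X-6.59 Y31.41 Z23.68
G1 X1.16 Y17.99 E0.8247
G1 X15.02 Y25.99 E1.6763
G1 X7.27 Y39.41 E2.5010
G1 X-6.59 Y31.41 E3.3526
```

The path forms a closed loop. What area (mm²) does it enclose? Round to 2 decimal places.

Apply the shoelace formula to the sequence of (X, Y) vertices; enclosed area = 248.00 mm².

248.00 mm²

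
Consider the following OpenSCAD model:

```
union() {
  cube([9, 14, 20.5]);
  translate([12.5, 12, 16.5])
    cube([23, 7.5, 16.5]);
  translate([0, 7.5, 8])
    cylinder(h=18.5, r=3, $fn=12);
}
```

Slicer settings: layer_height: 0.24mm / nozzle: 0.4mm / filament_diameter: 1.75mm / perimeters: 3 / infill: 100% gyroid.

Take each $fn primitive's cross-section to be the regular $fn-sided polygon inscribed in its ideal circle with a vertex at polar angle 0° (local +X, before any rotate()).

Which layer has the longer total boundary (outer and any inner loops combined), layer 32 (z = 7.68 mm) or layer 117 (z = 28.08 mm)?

layer 117 (z = 28.08 mm)

Layer 32 (z = 7.68): the 9×14 cube contributes its full rectangle (perimeter 46.00 mm); the cube at (12.5, 12) does not reach this height (z outside [16.5, 33]); the cylinder at (0, 7.5) does not reach this height (z outside [8, 26.5]); Merging all regions: only the 9×14 cube is present, so the union is just that shape — boundary = 46.00 mm. So its perimeter = 46.00 mm. Layer 117 (z = 28.08): the cube is absent (z outside [0, 20.5]); the cube at (12.5, 12) (footprint 23×7.5) is included at this height (perimeter 61.00 mm); the cylinder at (0, 7.5) is absent (z outside [8, 26.5]); Merging all regions: only the 23×7.5 cube at (12.5, 12) is present, so the union is just that shape — boundary = 61.00 mm. So its perimeter = 61.00 mm. Layer 117 is larger (61.00 vs 46.00 mm).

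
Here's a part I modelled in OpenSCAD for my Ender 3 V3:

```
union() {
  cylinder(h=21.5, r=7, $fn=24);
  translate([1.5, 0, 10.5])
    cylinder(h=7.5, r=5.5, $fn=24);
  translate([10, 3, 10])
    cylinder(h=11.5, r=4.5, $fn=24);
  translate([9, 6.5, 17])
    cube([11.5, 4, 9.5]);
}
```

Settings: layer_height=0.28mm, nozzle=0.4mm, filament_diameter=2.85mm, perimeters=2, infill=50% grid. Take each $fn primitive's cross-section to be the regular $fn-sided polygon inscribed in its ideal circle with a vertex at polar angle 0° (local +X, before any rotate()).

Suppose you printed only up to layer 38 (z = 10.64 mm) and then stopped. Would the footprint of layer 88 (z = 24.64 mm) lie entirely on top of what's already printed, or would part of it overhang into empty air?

Compare the two slices. At z = 10.64: the r=7 cylinder gives a regular 24-gon of circumradius 7 (constant along its height) (area = (24/2)·7.000²·sin(360°/24) = 152.19 mm²); the r=5.5 cylinder at (1.5, 0) contributes a regular 24-gon of circumradius 5.5 (area = (24/2)·5.500²·sin(360°/24) = 93.95 mm²); the r=4.5 cylinder at (10, 3) contributes a regular 24-gon of circumradius 4.5 (area = (24/2)·4.500²·sin(360°/24) = 62.89 mm²); the cube at (9, 6.5) does not reach this height (z outside [17, 26.5]); Taking the union: the regions partially overlap — summed areas 309.03 mm² minus the doubly-counted overlap 97.00 mm² gives 212.03 mm² — area = 212.03 mm². At z = 24.64: the cylinder is not intersected at this z (z outside [0, 21.5]); the cylinder at (1.5, 0) is absent (z outside [10.5, 18]); the cylinder at (10, 3) does not reach this height (z outside [10, 21.5]); the 11.5×4 cube at (9, 6.5) contributes its full rectangle (area 46.00 mm²); Merging all regions: only the 11.5×4 cube at (9, 6.5) is present, so the union is just that shape — area = 46.00 mm². Checking containment: at z = 24.64 the cross-section extends beyond the z = 10.64 cross-section by about 43.21 mm².

part overhangs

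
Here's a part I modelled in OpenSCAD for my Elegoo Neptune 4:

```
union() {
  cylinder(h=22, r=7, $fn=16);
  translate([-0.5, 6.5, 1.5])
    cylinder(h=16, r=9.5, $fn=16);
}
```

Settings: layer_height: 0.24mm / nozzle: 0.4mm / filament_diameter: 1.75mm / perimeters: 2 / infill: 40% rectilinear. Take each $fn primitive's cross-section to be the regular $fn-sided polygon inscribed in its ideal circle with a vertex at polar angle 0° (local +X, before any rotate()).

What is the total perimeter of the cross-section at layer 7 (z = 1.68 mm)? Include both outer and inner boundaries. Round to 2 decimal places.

At z = 1.68 mm: the cylinder: section is a regular 16-gon, circumradius r=7 (perimeter = 2·16·7.000·sin(180°/16) = 43.70 mm); the r=9.5 cylinder at (-0.5, 6.5) gives a regular 16-gon of circumradius 9.5 (constant along its height) (perimeter = 2·16·9.500·sin(180°/16) = 59.31 mm); Taking the union: the regions partially overlap (shared area 101.58 mm²), so the edge portions inside another operand are dropped and the merged outline is re-measured after clipping — boundary = 65.87 mm. Overall, the cross-section is a single solid region. Total boundary length (outer) = 65.87 mm.

65.87 mm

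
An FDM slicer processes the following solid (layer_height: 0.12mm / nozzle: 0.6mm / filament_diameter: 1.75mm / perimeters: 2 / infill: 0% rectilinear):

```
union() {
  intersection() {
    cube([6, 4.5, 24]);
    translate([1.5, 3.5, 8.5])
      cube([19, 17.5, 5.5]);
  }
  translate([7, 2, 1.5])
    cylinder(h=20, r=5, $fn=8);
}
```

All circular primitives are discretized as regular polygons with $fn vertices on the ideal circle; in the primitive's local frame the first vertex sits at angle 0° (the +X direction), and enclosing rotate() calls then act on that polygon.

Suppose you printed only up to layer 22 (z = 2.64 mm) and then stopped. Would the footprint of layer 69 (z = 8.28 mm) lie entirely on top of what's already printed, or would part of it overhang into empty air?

Compare the two slices. At z = 2.64: the cube is present — its section is the full 6×4.5 rectangle (area 27.00 mm²); the cube at (1.5, 3.5) is not intersected at this z (z outside [8.5, 14]); After intersecting: at least one operand is absent at this height, so nothing remains; the r=5 cylinder at (7, 2) contributes a regular 8-gon of circumradius 5 (area = (8/2)·5.000²·sin(360°/8) = 70.71 mm²); Taking the union: only the r=5 cylinder at (7, 2) is present, so the union is just that shape — area = 70.71 mm². At z = 8.28: the 6×4.5 cube contributes its full rectangle (area 27.00 mm²); the cube at (1.5, 3.5) is not intersected at this z (z outside [8.5, 14]); Taking the intersection: at least one operand is absent at this height, so nothing remains; the cylinder at (7, 2): section is a regular 8-gon, circumradius r=5 (area = (8/2)·5.000²·sin(360°/8) = 70.71 mm²); Merging all regions: only the r=5 cylinder at (7, 2) is present, so the union is just that shape — area = 70.71 mm². Checking containment: the cross-section at z = 8.28 is a subset of the cross-section at z = 2.64.

entirely on top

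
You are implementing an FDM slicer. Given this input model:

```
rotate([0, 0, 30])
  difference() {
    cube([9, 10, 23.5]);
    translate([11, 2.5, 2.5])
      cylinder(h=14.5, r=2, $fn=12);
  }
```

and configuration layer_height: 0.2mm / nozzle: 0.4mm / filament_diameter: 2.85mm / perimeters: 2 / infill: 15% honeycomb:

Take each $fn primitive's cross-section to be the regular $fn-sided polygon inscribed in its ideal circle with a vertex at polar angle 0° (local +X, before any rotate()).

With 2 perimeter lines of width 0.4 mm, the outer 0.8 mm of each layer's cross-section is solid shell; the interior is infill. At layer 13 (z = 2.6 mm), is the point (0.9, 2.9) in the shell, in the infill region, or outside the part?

At z = 2.6 mm: the cube (footprint 9×10) is included at this height; the r=2 cylinder at (11, 2.5) contributes a regular 12-gon of circumradius 2; Taking the first minus the rest: starting from the 9×10 cube, the r=2 cylinder at (11, 2.5) misses the remaining region (no effect) — 1 connected region; (rotated 30° about Z; rotation is an isometry so areas/perimeters/island counts are preserved). Overall, the cross-section is a single solid region. Undo the 30° rotation: the query point maps to (2.229, 2.061) in the un-rotated model frame. The nearest boundary edge runs (9.00, 0.00)→(0.00, 0.00); distance from the point to it = 2.06 mm. The point is inside the cross-section and 2.06 mm from the nearest boundary — more than the 0.8 mm shell width (2 × 0.4), so it's in the infill interior.

infill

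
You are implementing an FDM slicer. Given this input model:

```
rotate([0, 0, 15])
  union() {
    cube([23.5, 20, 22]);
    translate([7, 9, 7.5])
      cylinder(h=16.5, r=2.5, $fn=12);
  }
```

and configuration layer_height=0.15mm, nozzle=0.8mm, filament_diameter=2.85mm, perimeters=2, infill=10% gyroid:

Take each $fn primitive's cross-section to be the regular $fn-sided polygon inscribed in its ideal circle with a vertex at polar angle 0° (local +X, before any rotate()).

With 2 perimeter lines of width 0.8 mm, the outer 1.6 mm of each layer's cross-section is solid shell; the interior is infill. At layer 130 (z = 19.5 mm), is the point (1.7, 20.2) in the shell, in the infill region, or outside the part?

shell

At z = 19.5 mm: the 23.5×20 cube contributes its full rectangle; the r=2.5 cylinder at (7, 9) contributes a regular 12-gon of circumradius 2.5; Combining (union): the r=2.5 cylinder at (7, 9) lies entirely inside the 23.5×20 cube, so the union is just the 23.5×20 cube — 1 connected region; (whole slice rotated 15° about Z — lengths, areas and connectivity unchanged). Overall, the cross-section is a single solid region. Undo the 15° rotation: the query point maps to (6.870, 19.072) in the un-rotated model frame. The nearest boundary edge runs (0.00, 20.00)→(23.50, 20.00); distance from the point to it = 0.93 mm. The point is inside the cross-section, 0.93 mm from the nearest boundary — within the 1.6 mm shell band (2 × 0.8).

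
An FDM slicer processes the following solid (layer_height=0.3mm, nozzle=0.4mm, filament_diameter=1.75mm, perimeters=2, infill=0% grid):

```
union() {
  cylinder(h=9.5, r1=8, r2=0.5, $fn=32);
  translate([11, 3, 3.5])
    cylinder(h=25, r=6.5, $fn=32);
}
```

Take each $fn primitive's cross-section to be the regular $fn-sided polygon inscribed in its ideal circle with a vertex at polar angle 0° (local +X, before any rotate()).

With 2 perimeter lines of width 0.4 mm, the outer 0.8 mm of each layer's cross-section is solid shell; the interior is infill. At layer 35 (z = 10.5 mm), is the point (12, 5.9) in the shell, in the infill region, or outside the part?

infill

At z = 10.5 mm: the cone is not intersected at this z (z outside [0, 9.5]); the r=6.5 cylinder at (11, 3) gives a regular 32-gon of circumradius 6.5 (constant along its height); Merging all regions: only the r=6.5 cylinder at (11, 3) is present, so the union is just that shape — 1 connected region. Overall, the cross-section is a single solid region. The nearest boundary edge runs (13.49, 9.01)→(12.27, 9.38); distance from the point to it = 3.40 mm. The point is inside the cross-section and 3.40 mm from the nearest boundary — more than the 0.8 mm shell width (2 × 0.4), so it's in the infill interior.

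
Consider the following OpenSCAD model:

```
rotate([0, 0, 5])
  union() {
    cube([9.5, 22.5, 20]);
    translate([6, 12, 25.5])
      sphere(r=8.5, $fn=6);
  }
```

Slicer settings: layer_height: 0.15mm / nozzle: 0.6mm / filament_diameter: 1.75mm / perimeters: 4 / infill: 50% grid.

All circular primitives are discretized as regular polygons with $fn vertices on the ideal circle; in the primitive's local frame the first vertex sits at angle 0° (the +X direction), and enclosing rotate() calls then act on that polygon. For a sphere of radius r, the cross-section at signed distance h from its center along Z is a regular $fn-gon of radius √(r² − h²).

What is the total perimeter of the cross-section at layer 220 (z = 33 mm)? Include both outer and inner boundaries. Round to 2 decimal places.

24.00 mm

At z = 33 mm: the cube is absent (z outside [0, 20]); the r=8.5 sphere at (6, 12) contributes a regular 6-gon of circumradius √(8.5²−7.5²) = 4.000 (perimeter = 2·6·4.000·sin(180°/6) = 24.00 mm); Combining (union): only the r=8.5 sphere at (6, 12) is present, so the union is just that shape — boundary = 24.00 mm; (whole slice rotated 5° about Z — lengths, areas and connectivity unchanged). Overall, the cross-section is a single solid region. Total boundary length (outer) = 24.00 mm.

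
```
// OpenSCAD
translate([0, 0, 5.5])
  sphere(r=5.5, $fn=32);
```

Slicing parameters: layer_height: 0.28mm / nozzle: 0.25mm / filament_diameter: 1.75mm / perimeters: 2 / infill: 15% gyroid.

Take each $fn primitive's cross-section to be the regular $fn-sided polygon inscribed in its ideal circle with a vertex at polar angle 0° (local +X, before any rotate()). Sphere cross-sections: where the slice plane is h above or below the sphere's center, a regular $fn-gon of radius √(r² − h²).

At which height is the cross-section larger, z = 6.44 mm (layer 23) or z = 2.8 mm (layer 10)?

layer 23 (z = 6.44 mm)

Layer 23 (z = 6.44): the r=5.5 sphere contributes a regular 32-gon of circumradius √(5.5²−0.94²) = 5.419 (area = (32/2)·5.419²·sin(360°/32) = 91.67 mm²). So its area = 91.67 mm². Layer 10 (z = 2.8): the sphere: section is a regular 32-gon, circumradius = √(r²−h²) = √(5.5²−2.7²) = 4.792 (area = (32/2)·4.792²·sin(360°/32) = 71.67 mm²). So its area = 71.67 mm². Layer 23 is larger (91.67 vs 71.67 mm²).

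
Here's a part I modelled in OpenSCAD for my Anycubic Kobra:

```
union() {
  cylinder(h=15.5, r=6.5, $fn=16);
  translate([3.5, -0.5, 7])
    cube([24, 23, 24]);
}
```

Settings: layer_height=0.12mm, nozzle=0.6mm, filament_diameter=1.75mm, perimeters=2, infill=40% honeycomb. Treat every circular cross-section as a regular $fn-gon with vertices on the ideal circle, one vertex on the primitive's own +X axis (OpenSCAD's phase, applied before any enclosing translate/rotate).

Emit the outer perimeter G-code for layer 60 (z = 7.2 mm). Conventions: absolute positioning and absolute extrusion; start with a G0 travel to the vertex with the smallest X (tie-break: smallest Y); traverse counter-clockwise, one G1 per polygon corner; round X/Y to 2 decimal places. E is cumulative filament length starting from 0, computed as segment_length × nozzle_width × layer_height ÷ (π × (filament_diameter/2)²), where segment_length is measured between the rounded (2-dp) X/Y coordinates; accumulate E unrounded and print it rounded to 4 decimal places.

At z = 7.2 mm: the r=6.5 cylinder contributes a regular 16-gon of circumradius 6.5; the 24×23 cube at (3.5, -0.5) contributes its full rectangle; Combining (union): the regions partially overlap (shared area 12.52 mm²), so overlapping operands fuse into one piece — 1 connected region. The outline is a single polygon with 18 vertices. Extrusion per mm of travel: 0.6 × 0.12 / (π × 0.875²) = 0.029934. Accumulating E over each segment gives final E = 3.5612.

G0 X-6.50 Y0.00 Z7.20
G1 X-6.01 Y-2.49 E0.0760
G1 X-4.60 Y-4.60 E0.1519
G1 X-2.49 Y-6.01 E0.2279
G1 X0.00 Y-6.50 E0.3039
G1 X2.49 Y-6.01 E0.3798
G1 X4.60 Y-4.60 E0.4558
G1 X6.01 Y-2.49 E0.5318
G1 X6.40 Y-0.50 E0.5925
G1 X27.50 Y-0.50 E1.2241
G1 X27.50 Y22.50 E1.9126
G1 X3.50 Y22.50 E2.6310
G1 X3.50 Y5.33 E3.1449
G1 X2.49 Y6.01 E3.1814
G1 X0.00 Y6.50 E3.2574
G1 X-2.49 Y6.01 E3.3333
G1 X-4.60 Y4.60 E3.4093
G1 X-6.01 Y2.49 E3.4853
G1 X-6.50 Y0.00 E3.5612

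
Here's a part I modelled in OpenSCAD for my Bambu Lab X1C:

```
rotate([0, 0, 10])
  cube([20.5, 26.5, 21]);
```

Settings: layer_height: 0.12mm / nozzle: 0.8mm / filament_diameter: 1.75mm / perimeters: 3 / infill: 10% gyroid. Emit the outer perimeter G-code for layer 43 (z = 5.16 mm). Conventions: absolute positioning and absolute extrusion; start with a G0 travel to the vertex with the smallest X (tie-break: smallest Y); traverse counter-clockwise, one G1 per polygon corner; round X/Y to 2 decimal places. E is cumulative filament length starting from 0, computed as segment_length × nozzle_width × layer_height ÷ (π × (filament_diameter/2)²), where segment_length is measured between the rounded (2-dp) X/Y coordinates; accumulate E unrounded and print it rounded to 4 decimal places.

G0 X-4.60 Y26.10 Z5.16
G1 X0.00 Y0.00 E1.0578
G1 X20.19 Y3.56 E1.8760
G1 X15.59 Y29.66 E2.9338
G1 X-4.60 Y26.10 E3.7520

At z = 5.16 mm: the cube is present — its section is the full 20.5×26.5 rectangle; (whole slice rotated 10° about Z — lengths, areas and connectivity unchanged). The outline is a single polygon with 4 vertices. Extrusion per mm of travel: 0.8 × 0.12 / (π × 0.875²) = 0.039912. Accumulating E over each segment gives final E = 3.7520.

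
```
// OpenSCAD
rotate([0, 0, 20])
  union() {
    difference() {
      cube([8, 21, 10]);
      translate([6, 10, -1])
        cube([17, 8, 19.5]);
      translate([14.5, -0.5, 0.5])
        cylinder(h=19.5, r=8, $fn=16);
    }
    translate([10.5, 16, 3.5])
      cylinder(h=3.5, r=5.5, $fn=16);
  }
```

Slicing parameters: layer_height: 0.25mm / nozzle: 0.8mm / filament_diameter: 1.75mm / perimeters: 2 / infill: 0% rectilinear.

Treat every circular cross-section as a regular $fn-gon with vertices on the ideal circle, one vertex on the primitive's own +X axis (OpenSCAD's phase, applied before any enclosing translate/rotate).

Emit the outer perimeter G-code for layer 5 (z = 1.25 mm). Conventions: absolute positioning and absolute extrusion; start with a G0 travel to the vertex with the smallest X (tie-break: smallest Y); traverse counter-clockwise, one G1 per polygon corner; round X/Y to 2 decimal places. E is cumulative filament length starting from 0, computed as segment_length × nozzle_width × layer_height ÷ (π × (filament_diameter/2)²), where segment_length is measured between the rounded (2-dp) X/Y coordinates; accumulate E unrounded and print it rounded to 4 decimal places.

At z = 1.25 mm: the cube (footprint 8×21) is included at this height; the cube at (6, 10) (footprint 17×8) is included at this height; the r=8 cylinder at (14.5, -0.5) gives a regular 16-gon of circumradius 8 (constant along its height); Subtracting the remaining from the first: starting from the 8×21 cube, the 17×8 cube at (6, 10) partially overlaps it — only the 16.00 mm² overlap (of its 136.00 mm²) is removed, clipping the outline; the r=8 cylinder at (14.5, -0.5) partially overlaps it — only the 3.53 mm² overlap (of its 195.93 mm²) is removed, clipping the outline — 1 connected region; the cylinder at (10.5, 16) is absent (z outside [3.5, 7]); Combining (union): only the result so far is present, so the union is just that shape — 1 connected region; (rotated 20° about Z; rotation is an isometry so areas/perimeters/island counts are preserved). The outline is a single polygon with 10 vertices. Extrusion per mm of travel: 0.8 × 0.25 / (π × 0.875²) = 0.083150. Accumulating E over each segment gives final E = 5.0653.

G0 X-7.18 Y19.73 Z1.25
G1 X0.00 Y0.00 E1.7458
G1 X6.20 Y2.26 E2.2945
G1 X5.80 Y4.84 E2.5116
G1 X6.19 Y6.40 E2.6453
G1 X4.10 Y12.13 E3.1525
G1 X2.22 Y11.45 E3.3187
G1 X-0.52 Y18.97 E3.9842
G1 X1.36 Y19.65 E4.1505
G1 X0.34 Y22.47 E4.3998
G1 X-7.18 Y19.73 E5.0653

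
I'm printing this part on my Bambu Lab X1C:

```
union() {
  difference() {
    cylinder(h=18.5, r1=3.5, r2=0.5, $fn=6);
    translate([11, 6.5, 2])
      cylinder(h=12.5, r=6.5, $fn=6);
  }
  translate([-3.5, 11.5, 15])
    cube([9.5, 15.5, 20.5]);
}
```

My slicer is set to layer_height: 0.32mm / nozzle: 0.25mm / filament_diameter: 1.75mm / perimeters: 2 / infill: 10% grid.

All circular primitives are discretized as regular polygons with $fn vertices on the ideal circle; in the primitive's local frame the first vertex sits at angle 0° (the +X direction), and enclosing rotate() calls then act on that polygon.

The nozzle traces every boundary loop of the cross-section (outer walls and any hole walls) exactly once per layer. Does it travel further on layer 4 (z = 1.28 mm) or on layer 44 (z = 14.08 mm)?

Layer 4 (z = 1.28): the cone contributes a regular 6-gon of circumradius 3.292 (interpolated between r1=3.5 and r2=0.5 at t=0.069) (perimeter = 2·6·3.292·sin(180°/6) = 19.75 mm); the cylinder at (11, 6.5) is not intersected at this z (z outside [2, 14.5]); After the difference (first − rest): none of the subtracted shapes is present at this height, so the cone is unchanged — boundary = 19.75 mm; the cube at (-3.5, 11.5) is not intersected at this z (z outside [15, 35.5]); Merging all regions: only that combined region is present, so the union is just that shape — boundary = 19.75 mm. So its perimeter = 19.75 mm. Layer 44 (z = 14.08): the cone: at t=0.761 of its height the radius interpolates to r₁+(r₂−r₁)t = 1.217, giving a regular 6-gon of that circumradius (perimeter = 2·6·1.217·sin(180°/6) = 7.30 mm); the r=6.5 cylinder at (11, 6.5) gives a regular 6-gon of circumradius 6.5 (constant along its height) (perimeter = 2·6·6.500·sin(180°/6) = 39.00 mm); Subtracting the remaining from the first: starting from the cone, the r=6.5 cylinder at (11, 6.5) misses the remaining region (no effect) — boundary = 7.30 mm; the cube at (-3.5, 11.5) is absent (z outside [15, 35.5]); Merging all regions: only that combined region is present, so the union is just that shape — boundary = 7.30 mm. So its perimeter = 7.30 mm. Layer 4 is larger (19.75 vs 7.30 mm).

layer 4 (z = 1.28 mm)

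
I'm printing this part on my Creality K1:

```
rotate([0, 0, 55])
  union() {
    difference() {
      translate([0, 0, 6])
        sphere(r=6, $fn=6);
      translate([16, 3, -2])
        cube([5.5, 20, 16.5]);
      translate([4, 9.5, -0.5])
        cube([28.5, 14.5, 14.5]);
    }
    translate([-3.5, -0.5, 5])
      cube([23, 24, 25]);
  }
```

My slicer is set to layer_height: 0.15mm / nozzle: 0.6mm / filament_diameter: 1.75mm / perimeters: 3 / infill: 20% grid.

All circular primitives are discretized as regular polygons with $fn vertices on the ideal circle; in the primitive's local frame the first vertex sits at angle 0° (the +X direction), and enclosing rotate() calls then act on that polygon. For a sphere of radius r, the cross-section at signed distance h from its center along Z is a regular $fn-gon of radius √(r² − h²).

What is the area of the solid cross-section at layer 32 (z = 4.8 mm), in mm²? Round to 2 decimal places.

89.79 mm²

At z = 4.8 mm: the sphere: section is a regular 6-gon, circumradius = √(r²−h²) = √(6²−1.2²) = 5.879 (area = (6/2)·5.879²·sin(360°/6) = 89.79 mm²); the cube at (16, 3) (footprint 5.5×20) is included at this height (area 110.00 mm²); the cube at (4, 9.5) is present — its section is the full 28.5×14.5 rectangle (area 413.25 mm²); Taking the first minus the rest: starting from the r=6 sphere (89.79 mm²), the 5.5×20 cube at (16, 3) misses the remaining region (no effect); the 28.5×14.5 cube at (4, 9.5) misses the remaining region (no effect) — area = 89.79 mm²; the cube at (-3.5, -0.5) is absent (z outside [5, 30]); Taking the union: only that combined region is present, so the union is just that shape — area = 89.79 mm²; (rotated 55° about Z; rotation is an isometry so areas/perimeters/island counts are preserved). Overall, the cross-section is a single solid region. Net area = 89.79 mm².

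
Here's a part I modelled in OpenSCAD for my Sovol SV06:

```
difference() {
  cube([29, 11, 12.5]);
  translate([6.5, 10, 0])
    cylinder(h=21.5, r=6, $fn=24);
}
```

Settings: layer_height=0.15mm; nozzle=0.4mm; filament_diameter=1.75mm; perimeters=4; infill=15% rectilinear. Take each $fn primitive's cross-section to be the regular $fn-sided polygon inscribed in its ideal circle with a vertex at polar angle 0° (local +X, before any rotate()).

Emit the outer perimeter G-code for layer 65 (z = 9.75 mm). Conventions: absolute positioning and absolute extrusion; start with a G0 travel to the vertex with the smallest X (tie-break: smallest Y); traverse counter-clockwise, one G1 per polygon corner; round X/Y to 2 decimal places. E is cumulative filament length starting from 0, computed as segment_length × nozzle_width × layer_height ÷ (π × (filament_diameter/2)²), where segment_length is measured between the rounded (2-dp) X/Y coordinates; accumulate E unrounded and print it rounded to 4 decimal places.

G0 X0.00 Y0.00 Z9.75
G1 X29.00 Y0.00 E0.7234
G1 X29.00 Y11.00 E0.9978
G1 X12.37 Y11.00 E1.4126
G1 X12.50 Y10.00 E1.4378
G1 X12.30 Y8.45 E1.4768
G1 X11.70 Y7.00 E1.5159
G1 X10.74 Y5.76 E1.5550
G1 X9.50 Y4.80 E1.5942
G1 X8.05 Y4.20 E1.6333
G1 X6.50 Y4.00 E1.6723
G1 X4.95 Y4.20 E1.7113
G1 X3.50 Y4.80 E1.7504
G1 X2.26 Y5.76 E1.7895
G1 X1.30 Y7.00 E1.8287
G1 X0.70 Y8.45 E1.8678
G1 X0.50 Y10.00 E1.9068
G1 X0.63 Y11.00 E1.9319
G1 X0.00 Y11.00 E1.9477
G1 X0.00 Y0.00 E2.2221

At z = 9.75 mm: the cube is present — its section is the full 29×11 rectangle; the r=6 cylinder at (6.5, 10) gives a regular 24-gon of circumradius 6 (constant along its height); After the difference (first − rest): starting from the 29×11 cube, the r=6 cylinder at (6.5, 10) partially overlaps it — only the 67.77 mm² overlap (of its 111.81 mm²) is removed, clipping the outline — 1 connected region. The outline is a single polygon with 19 vertices. Extrusion per mm of travel: 0.4 × 0.15 / (π × 0.875²) = 0.024945. Accumulating E over each segment gives final E = 2.2221.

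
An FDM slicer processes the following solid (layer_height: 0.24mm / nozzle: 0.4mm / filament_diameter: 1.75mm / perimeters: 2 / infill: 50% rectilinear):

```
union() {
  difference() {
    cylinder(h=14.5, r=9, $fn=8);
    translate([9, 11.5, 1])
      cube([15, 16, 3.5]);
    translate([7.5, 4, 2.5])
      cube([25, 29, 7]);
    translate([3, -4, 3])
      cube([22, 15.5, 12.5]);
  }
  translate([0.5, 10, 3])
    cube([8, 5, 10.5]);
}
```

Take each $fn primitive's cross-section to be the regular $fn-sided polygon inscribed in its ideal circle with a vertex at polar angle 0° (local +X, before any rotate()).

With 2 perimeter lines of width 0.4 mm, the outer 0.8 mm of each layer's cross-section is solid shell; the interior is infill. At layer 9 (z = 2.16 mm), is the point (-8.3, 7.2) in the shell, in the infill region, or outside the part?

outside

At z = 2.16 mm: the r=9 cylinder gives a regular 8-gon of circumradius 9 (constant along its height); the 15×16 cube at (9, 11.5) contributes its full rectangle; the cube at (7.5, 4) does not reach this height (z outside [2.5, 9.5]); the cube at (3, -4) is absent (z outside [3, 15.5]); Taking the first minus the rest: starting from the r=9 cylinder, the 15×16 cube at (9, 11.5) misses the remaining region (no effect) — 1 connected region; the cube at (0.5, 10) does not reach this height (z outside [3, 13.5]); Merging all regions: only that combined region is present, so the union is just that shape — 1 connected region. Overall, the cross-section is a single solid region. The nearest boundary edge runs (-9.00, 0.00)→(-6.36, 6.36); distance from the point to it = 2.11 mm. The point is not inside any of the regions above, so it lies outside the cross-section (2.11 mm from the nearest boundary).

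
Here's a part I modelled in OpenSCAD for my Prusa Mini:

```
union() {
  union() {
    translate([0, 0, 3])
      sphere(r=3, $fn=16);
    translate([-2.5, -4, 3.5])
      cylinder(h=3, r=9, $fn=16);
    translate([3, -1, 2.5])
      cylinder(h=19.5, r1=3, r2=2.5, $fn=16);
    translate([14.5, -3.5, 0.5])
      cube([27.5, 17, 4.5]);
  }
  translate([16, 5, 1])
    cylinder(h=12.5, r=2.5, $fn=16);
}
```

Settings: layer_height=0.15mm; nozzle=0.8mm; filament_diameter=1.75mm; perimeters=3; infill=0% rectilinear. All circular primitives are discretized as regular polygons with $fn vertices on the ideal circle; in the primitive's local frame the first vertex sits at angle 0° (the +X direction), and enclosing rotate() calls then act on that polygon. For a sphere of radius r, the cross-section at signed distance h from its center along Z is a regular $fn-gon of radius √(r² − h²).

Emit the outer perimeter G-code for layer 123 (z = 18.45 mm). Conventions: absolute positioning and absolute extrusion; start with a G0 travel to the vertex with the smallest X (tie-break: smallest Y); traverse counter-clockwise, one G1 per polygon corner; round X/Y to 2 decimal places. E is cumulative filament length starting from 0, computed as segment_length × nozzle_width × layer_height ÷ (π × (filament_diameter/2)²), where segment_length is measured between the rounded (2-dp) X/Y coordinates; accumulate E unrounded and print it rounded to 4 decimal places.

G0 X0.41 Y-1.00 Z18.45
G1 X0.61 Y-1.99 E0.0504
G1 X1.17 Y-2.83 E0.1008
G1 X2.01 Y-3.39 E0.1511
G1 X3.00 Y-3.59 E0.2015
G1 X3.99 Y-3.39 E0.2519
G1 X4.83 Y-2.83 E0.3023
G1 X5.39 Y-1.99 E0.3526
G1 X5.59 Y-1.00 E0.4030
G1 X5.39 Y-0.01 E0.4534
G1 X4.83 Y0.83 E0.5038
G1 X3.99 Y1.39 E0.5541
G1 X3.00 Y1.59 E0.6045
G1 X2.01 Y1.39 E0.6549
G1 X1.17 Y0.83 E0.7053
G1 X0.61 Y-0.01 E0.7557
G1 X0.41 Y-1.00 E0.8060

At z = 18.45 mm: the sphere is absent (|z−center|=15.450 > r=3); the cylinder at (-2.5, -4) does not reach this height (z outside [3.5, 6.5]); the cone at (3, -1) contributes a regular 16-gon of circumradius 2.591 (interpolated between r1=3 and r2=2.5 at t=0.818); the cube at (14.5, -3.5) is absent (z outside [0.5, 5]); Merging all regions: only the cone at (3, -1) is present, so the union is just that shape — 1 connected region; the cylinder at (16, 5) is not intersected at this z (z outside [1, 13.5]); Combining (union): only that combined region is present, so the union is just that shape — 1 connected region. The outline is a single polygon with 16 vertices. Extrusion per mm of travel: 0.8 × 0.15 / (π × 0.875²) = 0.049890. Accumulating E over each segment gives final E = 0.8060.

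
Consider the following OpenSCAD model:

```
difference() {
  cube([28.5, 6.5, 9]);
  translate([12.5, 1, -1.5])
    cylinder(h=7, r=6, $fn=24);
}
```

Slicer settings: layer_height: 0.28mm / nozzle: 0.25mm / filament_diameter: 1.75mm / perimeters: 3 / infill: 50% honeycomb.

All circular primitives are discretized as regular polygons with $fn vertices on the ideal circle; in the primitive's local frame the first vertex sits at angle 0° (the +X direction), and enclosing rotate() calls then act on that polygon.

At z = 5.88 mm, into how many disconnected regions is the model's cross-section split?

At z = 5.88 mm: the cube (footprint 28.5×6.5) is included at this height; the cylinder at (12.5, 1) is not intersected at this z (z outside [-1.5, 5.5]); Taking the first minus the rest: none of the subtracted shapes is present at this height, so the 28.5×6.5 cube is unchanged — 1 connected region. The result has 1 disconnected region.

1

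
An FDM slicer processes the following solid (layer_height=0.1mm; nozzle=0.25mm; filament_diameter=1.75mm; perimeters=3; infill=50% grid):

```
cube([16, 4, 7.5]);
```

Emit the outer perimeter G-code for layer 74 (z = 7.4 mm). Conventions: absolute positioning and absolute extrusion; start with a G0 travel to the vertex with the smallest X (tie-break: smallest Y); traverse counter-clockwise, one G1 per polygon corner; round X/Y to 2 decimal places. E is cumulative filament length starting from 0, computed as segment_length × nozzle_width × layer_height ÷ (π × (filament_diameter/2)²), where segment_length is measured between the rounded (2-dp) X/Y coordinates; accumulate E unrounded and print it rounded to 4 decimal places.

At z = 7.4 mm: the 16×4 cube contributes its full rectangle. The outline is a single polygon with 4 vertices. Extrusion per mm of travel: 0.25 × 0.1 / (π × 0.875²) = 0.010394. Accumulating E over each segment gives final E = 0.4158.

G0 X0.00 Y0.00 Z7.40
G1 X16.00 Y0.00 E0.1663
G1 X16.00 Y4.00 E0.2079
G1 X0.00 Y4.00 E0.3742
G1 X0.00 Y0.00 E0.4158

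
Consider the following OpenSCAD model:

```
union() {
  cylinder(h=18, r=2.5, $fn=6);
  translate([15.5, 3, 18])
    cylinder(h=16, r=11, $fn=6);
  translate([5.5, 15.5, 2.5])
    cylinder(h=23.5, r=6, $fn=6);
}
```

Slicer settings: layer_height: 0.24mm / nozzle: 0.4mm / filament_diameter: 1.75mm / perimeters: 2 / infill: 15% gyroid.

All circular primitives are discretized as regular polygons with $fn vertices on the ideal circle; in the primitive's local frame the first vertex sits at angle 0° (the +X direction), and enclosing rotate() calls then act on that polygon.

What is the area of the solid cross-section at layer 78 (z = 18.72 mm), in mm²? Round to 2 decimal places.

At z = 18.72 mm: the cylinder is not intersected at this z (z outside [0, 18]); the r=11 cylinder at (15.5, 3) gives a regular 6-gon of circumradius 11 (constant along its height) (area = (6/2)·11.000²·sin(360°/6) = 314.37 mm²); the cylinder at (5.5, 15.5): section is a regular 6-gon, circumradius r=6 (area = (6/2)·6.000²·sin(360°/6) = 93.53 mm²); Taking the union: the 2 present regions are separate (no shared area or edge), so areas and boundary lengths simply add and each stays a separate island — area = 407.90 mm². Overall, the cross-section has 2 separate islands. Net area = 407.90 mm².

407.90 mm²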